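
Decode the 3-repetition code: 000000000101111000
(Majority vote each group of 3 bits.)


Groups: 000, 000, 000, 101, 111, 000
Majority votes: 000110

000110


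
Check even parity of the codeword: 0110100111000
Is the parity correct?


Number of 1s: 6

Yes, parity is correct (6 ones)


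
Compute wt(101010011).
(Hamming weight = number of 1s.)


Counting 1s in 101010011

5


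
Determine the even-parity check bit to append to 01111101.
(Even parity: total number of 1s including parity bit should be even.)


Number of 1s in data: 6
Parity bit: 0

0


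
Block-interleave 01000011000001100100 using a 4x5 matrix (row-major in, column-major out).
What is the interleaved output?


Matrix:
  01000
  01100
  00011
  00100
Read columns: 00001100010100100010

00001100010100100010


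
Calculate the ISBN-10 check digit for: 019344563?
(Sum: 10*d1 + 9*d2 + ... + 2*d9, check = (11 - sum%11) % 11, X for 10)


Weighted sum: 190
190 mod 11 = 3

Check digit: 8


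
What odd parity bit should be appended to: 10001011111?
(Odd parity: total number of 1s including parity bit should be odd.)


Number of 1s in data: 7
Parity bit: 0

0


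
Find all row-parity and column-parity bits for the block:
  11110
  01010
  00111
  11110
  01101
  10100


Row parities: 001010
Column parities: 10100

Row P: 001010, Col P: 10100, Corner: 0


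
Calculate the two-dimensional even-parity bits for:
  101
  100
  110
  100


Row parities: 0101
Column parities: 011

Row P: 0101, Col P: 011, Corner: 0


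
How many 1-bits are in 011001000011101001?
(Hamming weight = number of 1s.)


Counting 1s in 011001000011101001

8


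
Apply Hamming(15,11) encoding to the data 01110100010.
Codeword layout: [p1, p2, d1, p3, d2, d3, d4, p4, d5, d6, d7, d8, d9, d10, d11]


Parity bits: p1=0, p2=0, p3=0, p4=0

000011100100010


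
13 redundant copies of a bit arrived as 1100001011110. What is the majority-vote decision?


Ones: 7 out of 13
Threshold: 7

1 (7/13 voted 1)


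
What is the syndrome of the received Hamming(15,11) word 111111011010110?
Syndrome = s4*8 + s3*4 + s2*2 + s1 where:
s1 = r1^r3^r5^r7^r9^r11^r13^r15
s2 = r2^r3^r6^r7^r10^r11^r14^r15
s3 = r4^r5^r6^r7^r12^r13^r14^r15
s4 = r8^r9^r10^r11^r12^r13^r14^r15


s1=0, s2=1, s3=1, s4=1

Syndrome = 14 (error at position 14)


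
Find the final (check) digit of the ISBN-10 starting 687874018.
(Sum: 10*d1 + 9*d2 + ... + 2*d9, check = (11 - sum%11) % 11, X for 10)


Weighted sum: 325
325 mod 11 = 6

Check digit: 5


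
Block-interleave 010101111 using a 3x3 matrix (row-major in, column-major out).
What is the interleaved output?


Matrix:
  010
  101
  111
Read columns: 011101011

011101011


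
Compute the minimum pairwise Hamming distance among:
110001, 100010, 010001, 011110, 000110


Comparing all pairs, minimum distance: 1
Can detect 0 errors, correct 0 errors

1


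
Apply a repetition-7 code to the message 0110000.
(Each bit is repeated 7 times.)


Each bit -> 7 copies

0000000111111111111110000000000000000000000000000


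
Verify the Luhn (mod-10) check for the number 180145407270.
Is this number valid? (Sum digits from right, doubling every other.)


Luhn sum = 44
44 mod 10 = 4

Invalid (Luhn sum mod 10 = 4)


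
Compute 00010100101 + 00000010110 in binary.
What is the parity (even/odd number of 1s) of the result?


00010100101 = 165
00000010110 = 22
Sum = 187 = 10111011
1s count = 6

even parity (6 ones in 10111011)


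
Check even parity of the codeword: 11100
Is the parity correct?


Number of 1s: 3

No, parity error (3 ones)


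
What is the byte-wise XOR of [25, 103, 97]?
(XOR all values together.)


XOR chain: 25 ^ 103 ^ 97 = 31

31


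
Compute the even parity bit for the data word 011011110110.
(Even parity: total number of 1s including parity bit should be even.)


Number of 1s in data: 8
Parity bit: 0

0


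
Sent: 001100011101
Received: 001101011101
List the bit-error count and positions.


XOR: 000001000000

1 error(s) at position(s): 5


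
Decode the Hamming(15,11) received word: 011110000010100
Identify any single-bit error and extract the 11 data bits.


Syndrome = 6: error at position 6

Data: 11100010100 (corrected bit 6)


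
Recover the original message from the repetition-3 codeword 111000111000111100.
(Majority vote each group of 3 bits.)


Groups: 111, 000, 111, 000, 111, 100
Majority votes: 101010

101010


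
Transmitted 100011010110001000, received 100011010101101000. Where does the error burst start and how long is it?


XOR: 000000000011100000

Burst at position 10, length 3


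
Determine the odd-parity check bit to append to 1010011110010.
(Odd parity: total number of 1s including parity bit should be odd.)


Number of 1s in data: 7
Parity bit: 0

0


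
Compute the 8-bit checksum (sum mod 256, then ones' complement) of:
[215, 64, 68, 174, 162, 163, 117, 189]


Sum = 1152 mod 256 = 128
Complement = 127

127


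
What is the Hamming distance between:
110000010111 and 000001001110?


XOR: 110001011001
Count of 1s: 6

6


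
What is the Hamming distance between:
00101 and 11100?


XOR: 11001
Count of 1s: 3

3


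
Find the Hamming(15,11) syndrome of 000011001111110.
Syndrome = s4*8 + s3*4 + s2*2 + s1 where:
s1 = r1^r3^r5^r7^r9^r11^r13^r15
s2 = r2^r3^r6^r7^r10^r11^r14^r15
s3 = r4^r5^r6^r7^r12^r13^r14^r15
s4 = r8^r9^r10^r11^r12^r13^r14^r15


s1=0, s2=0, s3=1, s4=0

Syndrome = 4 (error at position 4)


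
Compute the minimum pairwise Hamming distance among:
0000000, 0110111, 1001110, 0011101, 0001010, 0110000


Comparing all pairs, minimum distance: 2
Can detect 1 errors, correct 0 errors

2


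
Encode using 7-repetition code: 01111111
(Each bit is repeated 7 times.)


Each bit -> 7 copies

00000001111111111111111111111111111111111111111111111111


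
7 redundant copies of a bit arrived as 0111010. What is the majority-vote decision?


Ones: 4 out of 7
Threshold: 4

1 (4/7 voted 1)


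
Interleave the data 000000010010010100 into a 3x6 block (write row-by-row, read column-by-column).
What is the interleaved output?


Matrix:
  000000
  010010
  010100
Read columns: 000011000001010000

000011000001010000


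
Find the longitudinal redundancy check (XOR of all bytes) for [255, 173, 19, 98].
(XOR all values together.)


XOR chain: 255 ^ 173 ^ 19 ^ 98 = 35

35


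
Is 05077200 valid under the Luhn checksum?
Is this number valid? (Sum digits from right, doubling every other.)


Luhn sum = 19
19 mod 10 = 9

Invalid (Luhn sum mod 10 = 9)


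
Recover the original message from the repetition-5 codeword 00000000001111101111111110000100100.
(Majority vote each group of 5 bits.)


Groups: 00000, 00000, 11111, 01111, 11111, 00001, 00100
Majority votes: 0011100

0011100


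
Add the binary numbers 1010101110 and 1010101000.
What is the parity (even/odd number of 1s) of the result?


1010101110 = 686
1010101000 = 680
Sum = 1366 = 10101010110
1s count = 6

even parity (6 ones in 10101010110)


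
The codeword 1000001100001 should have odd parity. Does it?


Number of 1s: 4

No, parity error (4 ones)


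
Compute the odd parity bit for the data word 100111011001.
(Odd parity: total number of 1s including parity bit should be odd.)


Number of 1s in data: 7
Parity bit: 0

0


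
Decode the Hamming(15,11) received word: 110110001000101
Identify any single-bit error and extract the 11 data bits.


Syndrome = 9: error at position 9

Data: 01000000101 (corrected bit 9)


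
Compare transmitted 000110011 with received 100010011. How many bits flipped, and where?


XOR: 100100000

2 error(s) at position(s): 0, 3


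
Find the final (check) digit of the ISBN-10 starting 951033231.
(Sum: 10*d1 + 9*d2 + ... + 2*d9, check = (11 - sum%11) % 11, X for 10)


Weighted sum: 195
195 mod 11 = 8

Check digit: 3


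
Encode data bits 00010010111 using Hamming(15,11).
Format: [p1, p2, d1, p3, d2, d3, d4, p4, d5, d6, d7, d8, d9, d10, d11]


Parity bits: p1=0, p2=0, p3=0, p4=0

000000100010111


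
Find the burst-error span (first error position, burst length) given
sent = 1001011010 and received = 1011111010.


XOR: 0010100000

Burst at position 2, length 3


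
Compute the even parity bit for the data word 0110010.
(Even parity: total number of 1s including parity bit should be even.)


Number of 1s in data: 3
Parity bit: 1

1


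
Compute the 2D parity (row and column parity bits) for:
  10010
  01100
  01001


Row parities: 000
Column parities: 10111

Row P: 000, Col P: 10111, Corner: 0


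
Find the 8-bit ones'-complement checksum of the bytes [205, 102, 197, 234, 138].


Sum = 876 mod 256 = 108
Complement = 147

147


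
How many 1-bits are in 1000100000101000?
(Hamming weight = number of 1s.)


Counting 1s in 1000100000101000

4


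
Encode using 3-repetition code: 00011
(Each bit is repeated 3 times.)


Each bit -> 3 copies

000000000111111


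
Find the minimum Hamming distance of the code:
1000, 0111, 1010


Comparing all pairs, minimum distance: 1
Can detect 0 errors, correct 0 errors

1


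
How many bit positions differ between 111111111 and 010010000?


XOR: 101101111
Count of 1s: 7

7


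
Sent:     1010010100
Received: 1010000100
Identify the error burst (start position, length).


XOR: 0000010000

Burst at position 5, length 1


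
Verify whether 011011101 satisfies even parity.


Number of 1s: 6

Yes, parity is correct (6 ones)


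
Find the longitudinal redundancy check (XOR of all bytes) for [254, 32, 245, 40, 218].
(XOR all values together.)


XOR chain: 254 ^ 32 ^ 245 ^ 40 ^ 218 = 217

217


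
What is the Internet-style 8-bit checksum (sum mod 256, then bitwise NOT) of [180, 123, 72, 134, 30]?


Sum = 539 mod 256 = 27
Complement = 228

228


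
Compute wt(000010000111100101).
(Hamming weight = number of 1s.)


Counting 1s in 000010000111100101

7


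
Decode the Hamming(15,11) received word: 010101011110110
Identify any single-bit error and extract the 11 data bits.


Syndrome = 3: error at position 3

Data: 10101110110 (corrected bit 3)


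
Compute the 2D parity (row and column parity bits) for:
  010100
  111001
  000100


Row parities: 001
Column parities: 101001

Row P: 001, Col P: 101001, Corner: 1


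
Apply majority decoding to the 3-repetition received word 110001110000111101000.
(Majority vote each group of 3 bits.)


Groups: 110, 001, 110, 000, 111, 101, 000
Majority votes: 1010110

1010110


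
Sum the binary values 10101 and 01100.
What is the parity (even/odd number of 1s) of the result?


10101 = 21
01100 = 12
Sum = 33 = 100001
1s count = 2

even parity (2 ones in 100001)


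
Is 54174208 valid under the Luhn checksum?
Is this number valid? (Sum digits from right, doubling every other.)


Luhn sum = 32
32 mod 10 = 2

Invalid (Luhn sum mod 10 = 2)


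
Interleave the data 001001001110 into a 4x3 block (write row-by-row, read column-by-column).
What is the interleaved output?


Matrix:
  001
  001
  001
  110
Read columns: 000100011110

000100011110


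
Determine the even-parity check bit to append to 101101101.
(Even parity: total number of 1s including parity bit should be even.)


Number of 1s in data: 6
Parity bit: 0

0


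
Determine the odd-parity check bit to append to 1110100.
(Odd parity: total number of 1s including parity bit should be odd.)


Number of 1s in data: 4
Parity bit: 1

1


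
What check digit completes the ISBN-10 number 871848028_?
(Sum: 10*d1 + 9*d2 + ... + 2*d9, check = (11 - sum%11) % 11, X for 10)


Weighted sum: 293
293 mod 11 = 7

Check digit: 4


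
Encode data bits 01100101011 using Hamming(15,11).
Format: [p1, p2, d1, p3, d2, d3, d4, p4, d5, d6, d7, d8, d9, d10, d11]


Parity bits: p1=0, p2=0, p3=1, p4=0

000111000101011


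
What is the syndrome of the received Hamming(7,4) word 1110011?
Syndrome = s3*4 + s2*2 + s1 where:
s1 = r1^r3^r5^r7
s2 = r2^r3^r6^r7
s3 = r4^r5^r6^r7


s1=1, s2=0, s3=0

Syndrome = 1 (error at position 1)


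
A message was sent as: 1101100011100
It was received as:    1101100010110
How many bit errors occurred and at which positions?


XOR: 0000000001010

2 error(s) at position(s): 9, 11


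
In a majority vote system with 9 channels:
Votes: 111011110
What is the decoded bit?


Ones: 7 out of 9
Threshold: 5

1 (7/9 voted 1)


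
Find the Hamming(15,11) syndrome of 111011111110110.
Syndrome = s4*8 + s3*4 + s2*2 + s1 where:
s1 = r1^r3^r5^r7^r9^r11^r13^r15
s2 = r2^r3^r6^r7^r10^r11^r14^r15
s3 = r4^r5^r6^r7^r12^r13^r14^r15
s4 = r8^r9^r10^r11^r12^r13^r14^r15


s1=1, s2=1, s3=1, s4=0

Syndrome = 7 (error at position 7)


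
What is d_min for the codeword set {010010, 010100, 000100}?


Comparing all pairs, minimum distance: 1
Can detect 0 errors, correct 0 errors

1


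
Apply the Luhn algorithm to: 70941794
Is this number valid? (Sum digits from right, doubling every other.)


Luhn sum = 40
40 mod 10 = 0

Valid (Luhn sum mod 10 = 0)


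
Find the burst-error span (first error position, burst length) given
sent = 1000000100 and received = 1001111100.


XOR: 0001111000

Burst at position 3, length 4


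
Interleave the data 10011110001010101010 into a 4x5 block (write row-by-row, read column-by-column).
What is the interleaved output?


Matrix:
  10011
  11000
  10101
  01010
Read columns: 11100101001010011010

11100101001010011010


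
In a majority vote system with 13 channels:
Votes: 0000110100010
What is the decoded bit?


Ones: 4 out of 13
Threshold: 7

0 (4/13 voted 1)


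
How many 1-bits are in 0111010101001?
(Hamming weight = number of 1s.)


Counting 1s in 0111010101001

7


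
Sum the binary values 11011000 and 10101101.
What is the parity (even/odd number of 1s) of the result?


11011000 = 216
10101101 = 173
Sum = 389 = 110000101
1s count = 4

even parity (4 ones in 110000101)


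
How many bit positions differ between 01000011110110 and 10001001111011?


XOR: 11001010001101
Count of 1s: 7

7


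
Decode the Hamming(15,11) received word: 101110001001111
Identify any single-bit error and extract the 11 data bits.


Syndrome = 10: error at position 10

Data: 11001101111 (corrected bit 10)


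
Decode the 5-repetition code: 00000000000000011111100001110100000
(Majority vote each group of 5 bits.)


Groups: 00000, 00000, 00000, 11111, 10000, 11101, 00000
Majority votes: 0001010

0001010


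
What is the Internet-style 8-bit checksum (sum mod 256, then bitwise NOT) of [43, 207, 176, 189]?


Sum = 615 mod 256 = 103
Complement = 152

152


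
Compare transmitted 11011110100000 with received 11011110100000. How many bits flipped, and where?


XOR: 00000000000000

0 errors (received matches sent)


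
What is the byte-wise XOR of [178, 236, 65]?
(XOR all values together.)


XOR chain: 178 ^ 236 ^ 65 = 31

31


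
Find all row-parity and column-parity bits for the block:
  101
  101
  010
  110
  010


Row parities: 00101
Column parities: 110

Row P: 00101, Col P: 110, Corner: 0


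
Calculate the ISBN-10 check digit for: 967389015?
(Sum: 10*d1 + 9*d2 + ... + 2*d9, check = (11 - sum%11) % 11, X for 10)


Weighted sum: 327
327 mod 11 = 8

Check digit: 3


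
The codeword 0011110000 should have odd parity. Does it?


Number of 1s: 4

No, parity error (4 ones)


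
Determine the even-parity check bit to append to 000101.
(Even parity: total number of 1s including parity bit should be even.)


Number of 1s in data: 2
Parity bit: 0

0


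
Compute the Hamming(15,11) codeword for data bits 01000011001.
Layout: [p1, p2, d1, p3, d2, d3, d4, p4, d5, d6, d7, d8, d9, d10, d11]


Parity bits: p1=1, p2=0, p3=1, p4=1

100110010011001


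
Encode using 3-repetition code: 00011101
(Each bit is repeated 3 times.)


Each bit -> 3 copies

000000000111111111000111


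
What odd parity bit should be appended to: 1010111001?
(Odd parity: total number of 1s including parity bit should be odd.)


Number of 1s in data: 6
Parity bit: 1

1


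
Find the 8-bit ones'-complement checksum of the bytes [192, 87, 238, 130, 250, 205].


Sum = 1102 mod 256 = 78
Complement = 177

177


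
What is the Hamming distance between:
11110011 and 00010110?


XOR: 11100101
Count of 1s: 5

5


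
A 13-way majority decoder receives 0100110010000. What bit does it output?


Ones: 4 out of 13
Threshold: 7

0 (4/13 voted 1)


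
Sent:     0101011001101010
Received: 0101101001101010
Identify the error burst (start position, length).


XOR: 0000110000000000

Burst at position 4, length 2


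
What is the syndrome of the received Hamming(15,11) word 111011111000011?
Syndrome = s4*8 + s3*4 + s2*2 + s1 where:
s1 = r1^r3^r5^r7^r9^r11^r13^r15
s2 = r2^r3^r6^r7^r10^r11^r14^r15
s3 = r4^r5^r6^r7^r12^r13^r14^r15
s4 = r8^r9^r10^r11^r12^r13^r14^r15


s1=0, s2=0, s3=1, s4=0

Syndrome = 4 (error at position 4)


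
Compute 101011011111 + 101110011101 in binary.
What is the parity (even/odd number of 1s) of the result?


101011011111 = 2783
101110011101 = 2973
Sum = 5756 = 1011001111100
1s count = 8

even parity (8 ones in 1011001111100)


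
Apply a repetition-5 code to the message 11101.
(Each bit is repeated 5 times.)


Each bit -> 5 copies

1111111111111110000011111


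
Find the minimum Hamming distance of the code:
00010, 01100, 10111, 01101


Comparing all pairs, minimum distance: 1
Can detect 0 errors, correct 0 errors

1


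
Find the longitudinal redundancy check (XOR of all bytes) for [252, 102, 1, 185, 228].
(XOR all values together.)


XOR chain: 252 ^ 102 ^ 1 ^ 185 ^ 228 = 198

198


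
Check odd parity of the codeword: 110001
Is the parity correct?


Number of 1s: 3

Yes, parity is correct (3 ones)


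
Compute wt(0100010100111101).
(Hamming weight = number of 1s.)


Counting 1s in 0100010100111101

8


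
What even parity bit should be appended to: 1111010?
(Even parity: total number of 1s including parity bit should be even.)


Number of 1s in data: 5
Parity bit: 1

1


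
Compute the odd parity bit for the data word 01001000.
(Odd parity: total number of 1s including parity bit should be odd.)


Number of 1s in data: 2
Parity bit: 1

1


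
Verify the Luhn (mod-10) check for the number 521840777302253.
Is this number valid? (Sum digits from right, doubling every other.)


Luhn sum = 56
56 mod 10 = 6

Invalid (Luhn sum mod 10 = 6)


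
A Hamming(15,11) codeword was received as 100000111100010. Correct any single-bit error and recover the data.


Syndrome = 3: error at position 3

Data: 10011100010 (corrected bit 3)


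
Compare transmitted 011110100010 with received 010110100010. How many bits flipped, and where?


XOR: 001000000000

1 error(s) at position(s): 2


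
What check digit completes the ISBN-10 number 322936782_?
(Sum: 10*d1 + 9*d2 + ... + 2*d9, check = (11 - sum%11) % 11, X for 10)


Weighted sum: 231
231 mod 11 = 0

Check digit: 0


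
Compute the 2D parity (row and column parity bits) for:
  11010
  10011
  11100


Row parities: 111
Column parities: 10101

Row P: 111, Col P: 10101, Corner: 1


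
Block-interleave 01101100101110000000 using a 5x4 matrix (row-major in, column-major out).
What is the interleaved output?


Matrix:
  0110
  1100
  1011
  1000
  0000
Read columns: 01110110001010000100

01110110001010000100


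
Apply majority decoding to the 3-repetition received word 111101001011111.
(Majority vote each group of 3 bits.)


Groups: 111, 101, 001, 011, 111
Majority votes: 11011

11011


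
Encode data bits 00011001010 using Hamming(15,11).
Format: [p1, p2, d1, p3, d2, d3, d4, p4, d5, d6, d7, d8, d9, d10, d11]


Parity bits: p1=0, p2=0, p3=1, p4=1

000100111001010


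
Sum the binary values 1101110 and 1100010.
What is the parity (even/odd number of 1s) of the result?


1101110 = 110
1100010 = 98
Sum = 208 = 11010000
1s count = 3

odd parity (3 ones in 11010000)


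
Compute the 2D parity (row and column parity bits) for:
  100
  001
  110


Row parities: 110
Column parities: 011

Row P: 110, Col P: 011, Corner: 0


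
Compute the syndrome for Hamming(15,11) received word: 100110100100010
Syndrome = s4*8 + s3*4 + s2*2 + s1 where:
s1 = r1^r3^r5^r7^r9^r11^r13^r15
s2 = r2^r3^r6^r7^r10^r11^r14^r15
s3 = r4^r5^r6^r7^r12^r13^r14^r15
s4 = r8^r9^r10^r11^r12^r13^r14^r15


s1=1, s2=1, s3=0, s4=0

Syndrome = 3 (error at position 3)


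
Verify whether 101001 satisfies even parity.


Number of 1s: 3

No, parity error (3 ones)


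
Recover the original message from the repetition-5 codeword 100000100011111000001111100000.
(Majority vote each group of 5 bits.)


Groups: 10000, 01000, 11111, 00000, 11111, 00000
Majority votes: 001010

001010


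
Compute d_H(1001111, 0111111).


XOR: 1110000
Count of 1s: 3

3


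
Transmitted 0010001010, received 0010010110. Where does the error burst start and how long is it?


XOR: 0000011100

Burst at position 5, length 3


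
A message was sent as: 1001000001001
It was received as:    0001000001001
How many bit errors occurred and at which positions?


XOR: 1000000000000

1 error(s) at position(s): 0


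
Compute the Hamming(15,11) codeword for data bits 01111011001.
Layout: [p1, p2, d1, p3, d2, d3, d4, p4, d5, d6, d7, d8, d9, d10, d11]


Parity bits: p1=1, p2=0, p3=1, p4=0

100111101011001


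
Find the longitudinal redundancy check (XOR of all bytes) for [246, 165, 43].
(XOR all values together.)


XOR chain: 246 ^ 165 ^ 43 = 120

120


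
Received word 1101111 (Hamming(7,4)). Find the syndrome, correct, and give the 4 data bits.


Syndrome = 3: error at position 3

Data: 1111 (corrected bit 3)


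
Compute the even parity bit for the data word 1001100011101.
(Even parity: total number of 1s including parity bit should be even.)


Number of 1s in data: 7
Parity bit: 1

1


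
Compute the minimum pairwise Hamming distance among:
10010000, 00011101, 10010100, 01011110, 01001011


Comparing all pairs, minimum distance: 1
Can detect 0 errors, correct 0 errors

1


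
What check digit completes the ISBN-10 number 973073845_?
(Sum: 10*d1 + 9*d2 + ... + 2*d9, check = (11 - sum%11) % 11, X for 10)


Weighted sum: 288
288 mod 11 = 2

Check digit: 9


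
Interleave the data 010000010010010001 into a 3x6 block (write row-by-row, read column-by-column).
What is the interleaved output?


Matrix:
  010000
  010010
  010001
Read columns: 000111000000010001

000111000000010001


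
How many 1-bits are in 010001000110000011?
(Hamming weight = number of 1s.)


Counting 1s in 010001000110000011

6


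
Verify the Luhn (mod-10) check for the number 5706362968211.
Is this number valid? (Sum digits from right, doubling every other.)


Luhn sum = 48
48 mod 10 = 8

Invalid (Luhn sum mod 10 = 8)


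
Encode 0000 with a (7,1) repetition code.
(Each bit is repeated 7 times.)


Each bit -> 7 copies

0000000000000000000000000000


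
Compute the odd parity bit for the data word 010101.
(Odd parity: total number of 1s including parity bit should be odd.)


Number of 1s in data: 3
Parity bit: 0

0


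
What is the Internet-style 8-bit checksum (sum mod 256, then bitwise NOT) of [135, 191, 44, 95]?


Sum = 465 mod 256 = 209
Complement = 46

46


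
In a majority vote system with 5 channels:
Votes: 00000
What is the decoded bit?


Ones: 0 out of 5
Threshold: 3

0 (0/5 voted 1)


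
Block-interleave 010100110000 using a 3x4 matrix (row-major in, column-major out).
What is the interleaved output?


Matrix:
  0101
  0011
  0000
Read columns: 000100010110

000100010110


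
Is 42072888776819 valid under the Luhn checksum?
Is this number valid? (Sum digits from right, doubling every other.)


Luhn sum = 78
78 mod 10 = 8

Invalid (Luhn sum mod 10 = 8)


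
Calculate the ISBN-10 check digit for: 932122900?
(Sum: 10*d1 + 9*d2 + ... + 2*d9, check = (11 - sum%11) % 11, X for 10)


Weighted sum: 198
198 mod 11 = 0

Check digit: 0


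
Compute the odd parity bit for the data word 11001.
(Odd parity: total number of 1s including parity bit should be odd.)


Number of 1s in data: 3
Parity bit: 0

0


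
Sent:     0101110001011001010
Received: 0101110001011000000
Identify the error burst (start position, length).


XOR: 0000000000000001010

Burst at position 15, length 3


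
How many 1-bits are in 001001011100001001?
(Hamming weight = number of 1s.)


Counting 1s in 001001011100001001

7


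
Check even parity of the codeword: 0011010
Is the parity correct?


Number of 1s: 3

No, parity error (3 ones)


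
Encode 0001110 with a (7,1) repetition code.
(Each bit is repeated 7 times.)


Each bit -> 7 copies

0000000000000000000001111111111111111111110000000


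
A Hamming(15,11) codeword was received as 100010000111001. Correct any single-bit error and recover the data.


Syndrome = 6: error at position 6

Data: 01100111001 (corrected bit 6)


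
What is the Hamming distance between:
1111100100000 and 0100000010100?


XOR: 1011100110100
Count of 1s: 7

7


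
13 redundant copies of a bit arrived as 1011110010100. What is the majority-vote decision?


Ones: 7 out of 13
Threshold: 7

1 (7/13 voted 1)


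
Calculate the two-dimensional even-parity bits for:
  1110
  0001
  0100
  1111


Row parities: 1110
Column parities: 0100

Row P: 1110, Col P: 0100, Corner: 1


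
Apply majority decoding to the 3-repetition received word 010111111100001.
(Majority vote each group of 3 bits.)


Groups: 010, 111, 111, 100, 001
Majority votes: 01100

01100


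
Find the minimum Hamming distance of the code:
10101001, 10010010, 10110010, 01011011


Comparing all pairs, minimum distance: 1
Can detect 0 errors, correct 0 errors

1


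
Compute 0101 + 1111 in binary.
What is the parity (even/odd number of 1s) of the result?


0101 = 5
1111 = 15
Sum = 20 = 10100
1s count = 2

even parity (2 ones in 10100)


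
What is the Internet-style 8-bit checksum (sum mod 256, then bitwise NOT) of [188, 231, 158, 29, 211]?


Sum = 817 mod 256 = 49
Complement = 206

206


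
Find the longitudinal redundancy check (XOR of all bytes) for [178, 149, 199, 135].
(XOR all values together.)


XOR chain: 178 ^ 149 ^ 199 ^ 135 = 103

103


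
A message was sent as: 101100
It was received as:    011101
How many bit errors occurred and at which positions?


XOR: 110001

3 error(s) at position(s): 0, 1, 5


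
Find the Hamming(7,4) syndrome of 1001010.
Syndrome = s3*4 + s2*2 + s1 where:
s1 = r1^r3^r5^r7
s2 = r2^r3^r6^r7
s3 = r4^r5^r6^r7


s1=1, s2=1, s3=0

Syndrome = 3 (error at position 3)


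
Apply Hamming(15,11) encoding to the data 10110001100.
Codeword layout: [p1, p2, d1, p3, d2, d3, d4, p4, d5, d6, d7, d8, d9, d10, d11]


Parity bits: p1=1, p2=1, p3=0, p4=0

111001100001100


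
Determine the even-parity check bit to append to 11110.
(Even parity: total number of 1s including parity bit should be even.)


Number of 1s in data: 4
Parity bit: 0

0


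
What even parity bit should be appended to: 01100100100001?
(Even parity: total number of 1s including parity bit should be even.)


Number of 1s in data: 5
Parity bit: 1

1


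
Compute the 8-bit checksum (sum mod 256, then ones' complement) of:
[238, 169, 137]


Sum = 544 mod 256 = 32
Complement = 223

223


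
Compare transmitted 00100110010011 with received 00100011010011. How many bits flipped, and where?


XOR: 00000101000000

2 error(s) at position(s): 5, 7


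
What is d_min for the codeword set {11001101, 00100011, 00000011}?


Comparing all pairs, minimum distance: 1
Can detect 0 errors, correct 0 errors

1


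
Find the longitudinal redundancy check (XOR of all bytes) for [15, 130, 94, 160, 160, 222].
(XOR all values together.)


XOR chain: 15 ^ 130 ^ 94 ^ 160 ^ 160 ^ 222 = 13

13


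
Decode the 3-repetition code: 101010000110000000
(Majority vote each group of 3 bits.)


Groups: 101, 010, 000, 110, 000, 000
Majority votes: 100100

100100


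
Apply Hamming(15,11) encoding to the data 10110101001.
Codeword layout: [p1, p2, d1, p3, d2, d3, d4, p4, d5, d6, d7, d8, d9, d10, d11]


Parity bits: p1=1, p2=1, p3=0, p4=1

111001110101001


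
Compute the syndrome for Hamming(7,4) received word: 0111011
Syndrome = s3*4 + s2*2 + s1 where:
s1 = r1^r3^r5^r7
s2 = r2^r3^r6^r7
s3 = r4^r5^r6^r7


s1=0, s2=0, s3=1

Syndrome = 4 (error at position 4)


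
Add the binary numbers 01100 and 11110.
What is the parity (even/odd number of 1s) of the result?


01100 = 12
11110 = 30
Sum = 42 = 101010
1s count = 3

odd parity (3 ones in 101010)


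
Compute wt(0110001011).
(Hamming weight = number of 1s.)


Counting 1s in 0110001011

5


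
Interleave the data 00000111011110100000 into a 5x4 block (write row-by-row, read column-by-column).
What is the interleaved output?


Matrix:
  0000
  0111
  0111
  1010
  0000
Read columns: 00010011000111001100

00010011000111001100


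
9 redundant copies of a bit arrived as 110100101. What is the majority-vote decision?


Ones: 5 out of 9
Threshold: 5

1 (5/9 voted 1)


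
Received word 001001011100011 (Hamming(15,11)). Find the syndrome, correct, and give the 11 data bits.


Syndrome = 15: error at position 15

Data: 10101100010 (corrected bit 15)


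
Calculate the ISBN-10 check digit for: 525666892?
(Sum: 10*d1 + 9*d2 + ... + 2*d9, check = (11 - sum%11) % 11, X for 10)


Weighted sum: 279
279 mod 11 = 4

Check digit: 7


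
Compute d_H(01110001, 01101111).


XOR: 00011110
Count of 1s: 4

4


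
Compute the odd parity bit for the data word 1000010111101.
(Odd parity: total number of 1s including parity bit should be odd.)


Number of 1s in data: 7
Parity bit: 0

0


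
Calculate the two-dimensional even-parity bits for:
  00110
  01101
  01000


Row parities: 011
Column parities: 00011

Row P: 011, Col P: 00011, Corner: 0


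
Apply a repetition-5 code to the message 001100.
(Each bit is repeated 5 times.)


Each bit -> 5 copies

000000000011111111110000000000


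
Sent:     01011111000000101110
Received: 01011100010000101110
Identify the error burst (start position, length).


XOR: 00000011010000000000

Burst at position 6, length 4


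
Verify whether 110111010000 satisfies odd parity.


Number of 1s: 6

No, parity error (6 ones)


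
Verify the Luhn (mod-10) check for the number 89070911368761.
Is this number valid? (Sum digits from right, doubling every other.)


Luhn sum = 65
65 mod 10 = 5

Invalid (Luhn sum mod 10 = 5)


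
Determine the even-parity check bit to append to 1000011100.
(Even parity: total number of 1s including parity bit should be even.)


Number of 1s in data: 4
Parity bit: 0

0


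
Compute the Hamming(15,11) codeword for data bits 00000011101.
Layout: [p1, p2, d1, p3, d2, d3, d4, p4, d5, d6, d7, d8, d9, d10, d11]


Parity bits: p1=1, p2=0, p3=1, p4=0

100100000011101


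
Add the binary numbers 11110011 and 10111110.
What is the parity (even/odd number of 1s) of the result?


11110011 = 243
10111110 = 190
Sum = 433 = 110110001
1s count = 5

odd parity (5 ones in 110110001)


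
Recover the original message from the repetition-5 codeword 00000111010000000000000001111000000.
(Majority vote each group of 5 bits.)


Groups: 00000, 11101, 00000, 00000, 00000, 11110, 00000
Majority votes: 0100010

0100010


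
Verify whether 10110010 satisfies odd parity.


Number of 1s: 4

No, parity error (4 ones)


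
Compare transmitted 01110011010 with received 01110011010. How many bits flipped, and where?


XOR: 00000000000

0 errors (received matches sent)


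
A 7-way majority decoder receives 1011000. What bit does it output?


Ones: 3 out of 7
Threshold: 4

0 (3/7 voted 1)


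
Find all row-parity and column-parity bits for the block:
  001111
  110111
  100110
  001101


Row parities: 0111
Column parities: 010011

Row P: 0111, Col P: 010011, Corner: 1


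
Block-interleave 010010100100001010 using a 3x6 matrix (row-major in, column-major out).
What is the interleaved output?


Matrix:
  010010
  100100
  001010
Read columns: 010100001010101000

010100001010101000


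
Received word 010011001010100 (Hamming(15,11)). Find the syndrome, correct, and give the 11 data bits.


Syndrome = 14: error at position 14

Data: 01101010110 (corrected bit 14)


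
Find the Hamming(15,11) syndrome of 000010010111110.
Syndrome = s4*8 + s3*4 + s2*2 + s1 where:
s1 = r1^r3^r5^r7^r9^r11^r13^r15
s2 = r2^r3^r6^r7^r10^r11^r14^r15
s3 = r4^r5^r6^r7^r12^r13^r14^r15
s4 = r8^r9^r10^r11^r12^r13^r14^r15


s1=1, s2=1, s3=0, s4=0

Syndrome = 3 (error at position 3)


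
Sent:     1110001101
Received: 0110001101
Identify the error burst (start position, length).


XOR: 1000000000

Burst at position 0, length 1


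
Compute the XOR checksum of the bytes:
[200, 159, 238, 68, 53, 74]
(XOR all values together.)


XOR chain: 200 ^ 159 ^ 238 ^ 68 ^ 53 ^ 74 = 130

130


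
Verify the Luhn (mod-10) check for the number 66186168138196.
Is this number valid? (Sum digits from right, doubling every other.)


Luhn sum = 62
62 mod 10 = 2

Invalid (Luhn sum mod 10 = 2)


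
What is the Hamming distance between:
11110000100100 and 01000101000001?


XOR: 10110101100101
Count of 1s: 8

8


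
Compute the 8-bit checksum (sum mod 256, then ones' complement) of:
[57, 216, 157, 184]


Sum = 614 mod 256 = 102
Complement = 153

153


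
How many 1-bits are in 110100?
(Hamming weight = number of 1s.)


Counting 1s in 110100

3


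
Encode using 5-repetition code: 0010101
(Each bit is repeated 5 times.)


Each bit -> 5 copies

00000000001111100000111110000011111


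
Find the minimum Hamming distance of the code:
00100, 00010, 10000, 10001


Comparing all pairs, minimum distance: 1
Can detect 0 errors, correct 0 errors

1


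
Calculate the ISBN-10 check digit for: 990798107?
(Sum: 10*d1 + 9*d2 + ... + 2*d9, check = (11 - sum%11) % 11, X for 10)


Weighted sum: 332
332 mod 11 = 2

Check digit: 9


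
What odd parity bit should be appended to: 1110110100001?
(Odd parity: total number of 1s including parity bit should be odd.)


Number of 1s in data: 7
Parity bit: 0

0


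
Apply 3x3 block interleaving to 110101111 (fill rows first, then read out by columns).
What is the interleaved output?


Matrix:
  110
  101
  111
Read columns: 111101011

111101011


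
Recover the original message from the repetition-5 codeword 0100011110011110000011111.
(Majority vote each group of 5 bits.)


Groups: 01000, 11110, 01111, 00000, 11111
Majority votes: 01101

01101


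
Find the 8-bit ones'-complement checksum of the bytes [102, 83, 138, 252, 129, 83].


Sum = 787 mod 256 = 19
Complement = 236

236


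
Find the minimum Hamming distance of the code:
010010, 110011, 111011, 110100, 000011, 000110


Comparing all pairs, minimum distance: 1
Can detect 0 errors, correct 0 errors

1


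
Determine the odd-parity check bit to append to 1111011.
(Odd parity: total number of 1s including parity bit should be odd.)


Number of 1s in data: 6
Parity bit: 1

1


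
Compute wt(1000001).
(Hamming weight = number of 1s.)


Counting 1s in 1000001

2


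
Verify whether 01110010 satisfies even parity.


Number of 1s: 4

Yes, parity is correct (4 ones)


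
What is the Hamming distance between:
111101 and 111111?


XOR: 000010
Count of 1s: 1

1


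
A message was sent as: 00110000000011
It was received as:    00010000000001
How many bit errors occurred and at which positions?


XOR: 00100000000010

2 error(s) at position(s): 2, 12


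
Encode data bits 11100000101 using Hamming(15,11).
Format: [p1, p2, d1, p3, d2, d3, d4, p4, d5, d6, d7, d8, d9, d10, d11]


Parity bits: p1=0, p2=1, p3=0, p4=0

011011000000101


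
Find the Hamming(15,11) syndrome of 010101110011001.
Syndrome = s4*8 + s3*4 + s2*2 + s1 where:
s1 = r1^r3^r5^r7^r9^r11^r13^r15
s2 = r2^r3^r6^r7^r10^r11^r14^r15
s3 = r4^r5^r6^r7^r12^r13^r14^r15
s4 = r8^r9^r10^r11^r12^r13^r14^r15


s1=1, s2=1, s3=1, s4=0

Syndrome = 7 (error at position 7)


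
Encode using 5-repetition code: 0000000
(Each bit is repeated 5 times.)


Each bit -> 5 copies

00000000000000000000000000000000000


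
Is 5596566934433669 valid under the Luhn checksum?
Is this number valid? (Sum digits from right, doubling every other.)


Luhn sum = 85
85 mod 10 = 5

Invalid (Luhn sum mod 10 = 5)


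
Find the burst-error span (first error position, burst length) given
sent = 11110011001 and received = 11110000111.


XOR: 00000011110

Burst at position 6, length 4


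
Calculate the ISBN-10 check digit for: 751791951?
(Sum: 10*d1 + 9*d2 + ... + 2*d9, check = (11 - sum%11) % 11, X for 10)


Weighted sum: 284
284 mod 11 = 9

Check digit: 2


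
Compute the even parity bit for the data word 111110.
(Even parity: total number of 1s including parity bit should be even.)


Number of 1s in data: 5
Parity bit: 1

1


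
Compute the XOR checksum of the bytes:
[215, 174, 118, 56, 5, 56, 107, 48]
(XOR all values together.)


XOR chain: 215 ^ 174 ^ 118 ^ 56 ^ 5 ^ 56 ^ 107 ^ 48 = 81

81


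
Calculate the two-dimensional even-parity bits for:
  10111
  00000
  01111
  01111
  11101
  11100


Row parities: 000001
Column parities: 10110

Row P: 000001, Col P: 10110, Corner: 1


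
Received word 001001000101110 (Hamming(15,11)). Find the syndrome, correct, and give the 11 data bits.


Syndrome = 0: no error detected

Data: 10100101110 (no errors)


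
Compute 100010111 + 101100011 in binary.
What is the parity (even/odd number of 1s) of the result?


100010111 = 279
101100011 = 355
Sum = 634 = 1001111010
1s count = 6

even parity (6 ones in 1001111010)


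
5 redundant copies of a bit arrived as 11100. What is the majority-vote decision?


Ones: 3 out of 5
Threshold: 3

1 (3/5 voted 1)


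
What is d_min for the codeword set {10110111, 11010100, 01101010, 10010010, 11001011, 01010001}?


Comparing all pairs, minimum distance: 3
Can detect 2 errors, correct 1 errors

3


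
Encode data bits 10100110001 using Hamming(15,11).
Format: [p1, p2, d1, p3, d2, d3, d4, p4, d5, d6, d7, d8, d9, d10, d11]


Parity bits: p1=1, p2=1, p3=0, p4=1

111001010110001


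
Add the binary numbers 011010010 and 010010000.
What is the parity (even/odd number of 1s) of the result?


011010010 = 210
010010000 = 144
Sum = 354 = 101100010
1s count = 4

even parity (4 ones in 101100010)


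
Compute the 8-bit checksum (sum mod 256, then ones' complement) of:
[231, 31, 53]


Sum = 315 mod 256 = 59
Complement = 196

196


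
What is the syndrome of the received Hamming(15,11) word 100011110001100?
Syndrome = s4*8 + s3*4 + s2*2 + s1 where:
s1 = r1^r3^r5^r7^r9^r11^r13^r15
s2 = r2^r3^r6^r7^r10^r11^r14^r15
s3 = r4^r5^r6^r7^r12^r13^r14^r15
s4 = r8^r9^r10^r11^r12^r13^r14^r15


s1=0, s2=0, s3=1, s4=1

Syndrome = 12 (error at position 12)


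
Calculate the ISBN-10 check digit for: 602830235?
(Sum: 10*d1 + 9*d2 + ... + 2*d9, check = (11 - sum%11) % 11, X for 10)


Weighted sum: 177
177 mod 11 = 1

Check digit: X


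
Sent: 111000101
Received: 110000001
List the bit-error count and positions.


XOR: 001000100

2 error(s) at position(s): 2, 6
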